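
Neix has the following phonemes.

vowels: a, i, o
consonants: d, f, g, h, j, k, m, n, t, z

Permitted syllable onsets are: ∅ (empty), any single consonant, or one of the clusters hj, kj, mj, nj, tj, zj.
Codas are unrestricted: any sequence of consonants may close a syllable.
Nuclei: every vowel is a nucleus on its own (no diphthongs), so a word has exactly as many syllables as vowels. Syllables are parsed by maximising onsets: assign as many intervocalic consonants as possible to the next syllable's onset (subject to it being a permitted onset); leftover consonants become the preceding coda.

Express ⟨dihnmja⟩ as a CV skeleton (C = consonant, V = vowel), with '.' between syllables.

Nuclei (vowels): i, a → 2 syllables.
V1 /i/ – V2 /a/: /hnmj/ — longest licit onset from the right is /mj/, leaving /hn/ as coda.
So the parse is dihn.mja.
Mapping each syllable to C/V: /dihn/ → CVCC, /mja/ → CCV.

CVCC.CCV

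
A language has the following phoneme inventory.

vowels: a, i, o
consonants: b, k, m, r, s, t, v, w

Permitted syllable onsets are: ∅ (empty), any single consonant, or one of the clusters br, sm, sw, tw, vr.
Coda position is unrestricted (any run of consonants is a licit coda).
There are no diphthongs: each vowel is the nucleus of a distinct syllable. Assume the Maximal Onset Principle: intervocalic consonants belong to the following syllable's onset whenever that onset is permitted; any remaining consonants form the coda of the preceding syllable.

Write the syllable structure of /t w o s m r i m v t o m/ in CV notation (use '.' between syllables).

CCVCC.CVCC.CVC

Vowels present: o, i, o; each is a nucleus, giving 3 syllables.
V1 /o/ – V2 /i/: /smr/ splits as /sm/ + /r/ (/r/ is the longest suffix that is a licit onset).
V2 /i/ – V3 /o/: /mvt/ splits as /mv/ + /t/ (/t/ is the longest suffix that is a licit onset).
Syllabification: twosm.rimv.tom.
Mapping each syllable to C/V: /twosm/ → CCVCC, /rimv/ → CVCC, /tom/ → CVC.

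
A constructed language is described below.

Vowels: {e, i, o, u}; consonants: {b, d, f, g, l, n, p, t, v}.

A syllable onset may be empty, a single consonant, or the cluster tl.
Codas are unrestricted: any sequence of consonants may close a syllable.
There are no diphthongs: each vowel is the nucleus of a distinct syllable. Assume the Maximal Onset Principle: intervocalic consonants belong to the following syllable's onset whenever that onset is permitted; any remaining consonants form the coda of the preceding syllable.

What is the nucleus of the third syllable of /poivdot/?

o

Nuclei (vowels): o, i, o → 3 syllables.
The third nucleus (vowel 3 from the left) is /o/.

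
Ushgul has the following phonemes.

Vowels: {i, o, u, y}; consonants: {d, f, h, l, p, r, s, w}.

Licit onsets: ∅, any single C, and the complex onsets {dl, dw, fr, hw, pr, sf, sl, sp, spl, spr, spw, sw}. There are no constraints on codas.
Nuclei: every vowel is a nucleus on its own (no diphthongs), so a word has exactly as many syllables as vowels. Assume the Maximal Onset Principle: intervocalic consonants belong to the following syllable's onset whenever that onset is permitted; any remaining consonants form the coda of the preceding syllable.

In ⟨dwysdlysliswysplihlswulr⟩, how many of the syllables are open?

3

Vowels present: y, y, i, y, i, u; each is a nucleus, giving 6 syllables.
/y…y/ gap (V1→V2): /sdl/ — longest licit onset from the right is /dl/, leaving /s/ as coda.
/y…i/ gap (V2→V3): /sl/ is a licit onset in full, so it all attaches to the next syllable.
/i…y/ gap (V3→V4): /sw/ is a licit onset in full, so it all attaches to the next syllable.
/y…i/ gap (V4→V5): /spl/ is a licit onset in full, so it all attaches to the next syllable.
/i…u/ gap (V5→V6): /hlsw/ splits as /hl/ + /sw/ (/sw/ is the longest suffix that is a licit onset).
So the parse is dwys.dly.sli.swy.splihl.swulr.
Classifying each syllable: /dwys/ (closed), /dly/ (open), /sli/ (open), /swy/ (open), /splihl/ (closed), /swulr/ (closed).
Open syllables: 3.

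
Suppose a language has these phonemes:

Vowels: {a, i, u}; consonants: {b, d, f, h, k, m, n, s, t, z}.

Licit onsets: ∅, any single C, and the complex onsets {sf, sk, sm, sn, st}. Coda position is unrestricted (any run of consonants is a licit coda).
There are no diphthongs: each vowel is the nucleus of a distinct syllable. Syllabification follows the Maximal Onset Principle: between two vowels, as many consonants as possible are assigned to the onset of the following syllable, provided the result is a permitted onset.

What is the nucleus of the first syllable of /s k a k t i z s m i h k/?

Vowels present: a, i, i; each is a nucleus, giving 3 syllables.
The first nucleus (vowel 1 from the left) is /a/.

a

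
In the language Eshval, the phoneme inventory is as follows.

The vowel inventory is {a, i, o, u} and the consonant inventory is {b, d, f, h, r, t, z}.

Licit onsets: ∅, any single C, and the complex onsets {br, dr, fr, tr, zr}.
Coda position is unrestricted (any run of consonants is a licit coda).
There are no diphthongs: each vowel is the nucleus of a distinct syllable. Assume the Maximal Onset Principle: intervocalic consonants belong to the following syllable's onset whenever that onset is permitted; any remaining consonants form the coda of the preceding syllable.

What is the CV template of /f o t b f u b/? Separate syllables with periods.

The vowels are o, u — 2 nuclei, so 2 syllables.
σ1/σ2 boundary: cluster /tbf/ — the longest permitted-onset suffix is /f/; onset = /f/, preceding coda = /tb/.
Syllabification: fotb.fub.
Mapping each syllable to C/V: /fotb/ → CVCC, /fub/ → CVC.

CVCC.CVC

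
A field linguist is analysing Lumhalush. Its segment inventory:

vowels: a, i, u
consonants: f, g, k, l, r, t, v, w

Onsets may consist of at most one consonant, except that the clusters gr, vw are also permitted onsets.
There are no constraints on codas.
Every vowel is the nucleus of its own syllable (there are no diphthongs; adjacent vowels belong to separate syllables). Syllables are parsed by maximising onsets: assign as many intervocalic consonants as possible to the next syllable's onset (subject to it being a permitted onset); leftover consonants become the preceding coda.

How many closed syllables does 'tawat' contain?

The vowels are a, a — 2 nuclei, so 2 syllables.
V1 /a/ – V2 /a/: /w/ → onset of the next syllable (single consonants are always licit onsets).
Syllabification: ta.wat.
Classifying each syllable: /ta/ (open), /wat/ (closed).
Closed syllables: 1.

1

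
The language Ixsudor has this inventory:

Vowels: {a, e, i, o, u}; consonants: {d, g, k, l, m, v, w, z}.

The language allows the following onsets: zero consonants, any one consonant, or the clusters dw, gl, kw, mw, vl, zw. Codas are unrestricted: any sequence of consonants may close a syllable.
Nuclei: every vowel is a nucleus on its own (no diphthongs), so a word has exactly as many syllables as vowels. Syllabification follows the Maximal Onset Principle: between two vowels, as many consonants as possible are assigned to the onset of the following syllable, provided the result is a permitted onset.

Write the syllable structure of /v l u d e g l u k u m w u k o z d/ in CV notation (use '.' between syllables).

Nuclei (vowels): u, e, u, u, u, o → 6 syllables.
V1 /u/ – V2 /e/: just /d/ — single C goes to the following onset.
V2 /e/ – V3 /u/: /gl/ — entire cluster is a permitted onset → onset /gl/, coda ∅.
V3 /u/ – V4 /u/: /k/ → onset of the next syllable (single consonants are always licit onsets).
V4 /u/ – V5 /u/: /mw/ is a licit onset in full, so it all attaches to the next syllable.
V5 /u/ – V6 /o/: /k/ → onset of the next syllable (single consonants are always licit onsets).
Putting it together: vlu.de.glu.ku.mwu.kozd.
Mapping each syllable to C/V: /vlu/ → CCV, /de/ → CV, /glu/ → CCV, /ku/ → CV, /mwu/ → CCV, /kozd/ → CVCC.

CCV.CV.CCV.CV.CCV.CVCC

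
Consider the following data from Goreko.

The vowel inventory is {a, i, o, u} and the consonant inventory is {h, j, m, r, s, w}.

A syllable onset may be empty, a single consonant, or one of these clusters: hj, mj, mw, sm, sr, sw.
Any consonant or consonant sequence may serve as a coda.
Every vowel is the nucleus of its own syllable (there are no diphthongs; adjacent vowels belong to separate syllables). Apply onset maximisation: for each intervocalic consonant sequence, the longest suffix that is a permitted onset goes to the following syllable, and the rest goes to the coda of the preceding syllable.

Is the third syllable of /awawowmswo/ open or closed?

closed

Vowels present: a, a, o, o; each is a nucleus, giving 4 syllables.
σ1/σ2 boundary: just /w/ — single C goes to the following onset.
σ2/σ3 boundary: /w/ → onset of the next syllable (single consonants are always licit onsets).
σ3/σ4 boundary: /wmsw/ splits as /wm/ + /sw/ (/sw/ is the longest suffix that is a licit onset).
So the parse is a.wa.wowm.swo.
Syllable 3 is /wowm/ with coda /wm/, so it is closed.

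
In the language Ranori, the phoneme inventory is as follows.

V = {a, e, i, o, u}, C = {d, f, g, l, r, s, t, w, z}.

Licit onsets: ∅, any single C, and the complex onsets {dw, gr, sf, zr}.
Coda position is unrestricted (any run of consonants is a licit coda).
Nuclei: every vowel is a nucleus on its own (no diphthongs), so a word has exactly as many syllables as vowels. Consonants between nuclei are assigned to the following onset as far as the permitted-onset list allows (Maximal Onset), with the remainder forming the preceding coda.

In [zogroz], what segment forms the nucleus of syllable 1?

The vowels are o, o — 2 nuclei, so 2 syllables.
The first nucleus (vowel 1 from the left) is /o/.

o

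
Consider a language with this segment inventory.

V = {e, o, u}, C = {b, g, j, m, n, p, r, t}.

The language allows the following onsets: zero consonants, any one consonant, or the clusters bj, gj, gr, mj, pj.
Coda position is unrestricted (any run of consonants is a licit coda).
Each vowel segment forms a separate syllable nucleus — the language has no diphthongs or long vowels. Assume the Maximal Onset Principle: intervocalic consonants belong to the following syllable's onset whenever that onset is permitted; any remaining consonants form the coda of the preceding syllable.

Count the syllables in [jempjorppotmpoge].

The vowels are e, o, o, o, e — 5 nuclei, so 5 syllables.

5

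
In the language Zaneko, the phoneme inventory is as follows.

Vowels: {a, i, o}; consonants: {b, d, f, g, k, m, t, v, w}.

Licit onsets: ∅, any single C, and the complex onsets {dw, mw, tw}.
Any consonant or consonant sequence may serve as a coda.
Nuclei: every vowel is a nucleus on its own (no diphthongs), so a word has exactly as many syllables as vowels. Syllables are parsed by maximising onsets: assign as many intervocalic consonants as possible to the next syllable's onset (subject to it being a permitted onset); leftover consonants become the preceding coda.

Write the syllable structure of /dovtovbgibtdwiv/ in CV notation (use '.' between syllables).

CVC.CVCC.CVCC.CCVC

Nuclei (vowels): o, o, i, i → 4 syllables.
Between /o/ (V1) and /o/ (V2): /vt/ — longest licit onset from the right is /t/, leaving /v/ as coda.
Between /o/ (V2) and /i/ (V3): /vbg/ — longest licit onset from the right is /g/, leaving /vb/ as coda.
Between /i/ (V3) and /i/ (V4): /btdw/ splits as /bt/ + /dw/ (/dw/ is the longest suffix that is a licit onset).
Syllabification: dov.tovb.gibt.dwiv.
Mapping each syllable to C/V: /dov/ → CVC, /tovb/ → CVCC, /gibt/ → CVCC, /dwiv/ → CCVC.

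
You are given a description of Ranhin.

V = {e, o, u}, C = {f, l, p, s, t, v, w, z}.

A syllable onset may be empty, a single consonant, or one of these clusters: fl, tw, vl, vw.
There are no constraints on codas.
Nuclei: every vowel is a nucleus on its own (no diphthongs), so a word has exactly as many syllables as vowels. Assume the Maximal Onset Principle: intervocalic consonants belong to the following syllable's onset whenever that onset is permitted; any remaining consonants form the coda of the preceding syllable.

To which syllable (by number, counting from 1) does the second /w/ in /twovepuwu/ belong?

4

The vowels are o, e, u, u — 4 nuclei, so 4 syllables.
Between /o/ (V1) and /e/ (V2): /v/ → onset of the next syllable (single consonants are always licit onsets).
Between /e/ (V2) and /u/ (V3): /p/ is a single consonant, so it becomes the next onset.
Between /u/ (V3) and /u/ (V4): /w/ is a single consonant, so it becomes the next onset.
Syllabification: two.ve.pu.wu.
The second /w/ is in the onset of syllable 4 (/wu/).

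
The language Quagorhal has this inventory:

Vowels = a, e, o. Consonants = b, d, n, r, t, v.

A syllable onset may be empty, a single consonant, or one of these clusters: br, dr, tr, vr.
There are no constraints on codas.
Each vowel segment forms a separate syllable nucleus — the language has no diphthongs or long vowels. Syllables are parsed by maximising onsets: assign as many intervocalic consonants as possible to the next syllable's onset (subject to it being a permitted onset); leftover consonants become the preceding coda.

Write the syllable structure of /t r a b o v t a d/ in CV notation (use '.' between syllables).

CCV.CVC.CVC

Nuclei (vowels): a, o, a → 3 syllables.
σ1/σ2 boundary: /b/ is a single consonant, so it becomes the next onset.
σ2/σ3 boundary: cluster /vt/ — the longest permitted-onset suffix is /t/; onset = /t/, preceding coda = /v/.
So the parse is tra.bov.tad.
Mapping each syllable to C/V: /tra/ → CCV, /bov/ → CVC, /tad/ → CVC.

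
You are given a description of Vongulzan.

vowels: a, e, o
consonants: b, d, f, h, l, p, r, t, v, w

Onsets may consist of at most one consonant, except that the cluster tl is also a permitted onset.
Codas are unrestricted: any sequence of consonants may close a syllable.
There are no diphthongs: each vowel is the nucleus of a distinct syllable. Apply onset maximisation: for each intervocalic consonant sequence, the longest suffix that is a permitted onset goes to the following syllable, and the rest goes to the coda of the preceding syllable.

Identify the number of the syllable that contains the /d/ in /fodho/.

The vowels are o, o — 2 nuclei, so 2 syllables.
/o…o/ gap (V1→V2): /dh/; trying suffixes from longest down, /h/ is the first permitted one, so coda /d/ | onset /h/.
Result: fod.ho.
The /d/ is in the coda of syllable 1 (/fod/).

1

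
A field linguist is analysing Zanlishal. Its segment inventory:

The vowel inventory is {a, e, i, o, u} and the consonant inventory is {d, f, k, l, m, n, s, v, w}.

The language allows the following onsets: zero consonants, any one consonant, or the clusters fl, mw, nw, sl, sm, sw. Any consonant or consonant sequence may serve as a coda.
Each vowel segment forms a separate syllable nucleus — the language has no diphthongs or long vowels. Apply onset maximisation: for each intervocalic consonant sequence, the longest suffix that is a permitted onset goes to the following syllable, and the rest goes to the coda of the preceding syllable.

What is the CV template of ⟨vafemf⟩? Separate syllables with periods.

CV.CVCC

The vowels are a, e — 2 nuclei, so 2 syllables.
Between /a/ (V1) and /e/ (V2): /f/ is a single consonant, so it becomes the next onset.
So the parse is va.femf.
Mapping each syllable to C/V: /va/ → CV, /femf/ → CVCC.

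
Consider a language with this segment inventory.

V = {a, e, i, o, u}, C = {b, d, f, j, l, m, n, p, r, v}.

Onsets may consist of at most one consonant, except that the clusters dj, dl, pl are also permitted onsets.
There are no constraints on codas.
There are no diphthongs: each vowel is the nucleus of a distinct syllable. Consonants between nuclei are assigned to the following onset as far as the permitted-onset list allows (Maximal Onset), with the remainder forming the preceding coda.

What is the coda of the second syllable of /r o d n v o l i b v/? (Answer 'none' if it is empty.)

Nuclei (vowels): o, o, i → 3 syllables.
Between /o/ (V1) and /o/ (V2): /dnv/ splits as /dn/ + /v/ (/v/ is the longest suffix that is a licit onset).
Between /o/ (V2) and /i/ (V3): /l/ is a single consonant, so it becomes the next onset.
So the parse is rodn.vo.libv.
Syllable 2 is /vo/: onset /v/, nucleus /o/, coda ∅.

none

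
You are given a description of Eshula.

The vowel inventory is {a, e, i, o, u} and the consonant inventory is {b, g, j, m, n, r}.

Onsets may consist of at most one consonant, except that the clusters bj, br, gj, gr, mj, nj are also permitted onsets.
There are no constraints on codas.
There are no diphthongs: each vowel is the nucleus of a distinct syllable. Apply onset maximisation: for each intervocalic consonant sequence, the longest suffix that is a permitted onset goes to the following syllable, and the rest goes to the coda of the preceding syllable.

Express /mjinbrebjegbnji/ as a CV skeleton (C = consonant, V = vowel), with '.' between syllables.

CCVC.CCV.CCVCC.CCV

Nuclei (vowels): i, e, e, i → 4 syllables.
Between /i/ (V1) and /e/ (V2): /nbr/ — longest licit onset from the right is /br/, leaving /n/ as coda.
Between /e/ (V2) and /e/ (V3): cluster /bj/ — /bj/ is itself a permitted onset, so the whole cluster goes right; preceding coda = ∅.
Between /e/ (V3) and /i/ (V4): /gbnj/; trying suffixes from longest down, /nj/ is the first permitted one, so coda /gb/ | onset /nj/.
Syllabification: mjin.bre.bjegb.nji.
Mapping each syllable to C/V: /mjin/ → CCVC, /bre/ → CCV, /bjegb/ → CCVCC, /nji/ → CCV.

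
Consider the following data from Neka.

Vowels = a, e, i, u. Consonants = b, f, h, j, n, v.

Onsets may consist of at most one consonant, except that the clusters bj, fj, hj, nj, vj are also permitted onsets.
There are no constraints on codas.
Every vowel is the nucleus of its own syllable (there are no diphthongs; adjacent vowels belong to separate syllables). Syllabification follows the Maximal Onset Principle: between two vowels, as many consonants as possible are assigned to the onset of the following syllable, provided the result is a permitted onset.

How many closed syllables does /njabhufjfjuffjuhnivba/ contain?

Nuclei (vowels): a, u, u, u, i, a → 6 syllables.
Between /a/ (V1) and /u/ (V2): /bh/; trying suffixes from longest down, /h/ is the first permitted one, so coda /b/ | onset /h/.
Between /u/ (V2) and /u/ (V3): /fjfj/; trying suffixes from longest down, /fj/ is the first permitted one, so coda /fj/ | onset /fj/.
Between /u/ (V3) and /u/ (V4): cluster /ffj/ — the longest permitted-onset suffix is /fj/; onset = /fj/, preceding coda = /f/.
Between /u/ (V4) and /i/ (V5): cluster /hn/ — the longest permitted-onset suffix is /n/; onset = /n/, preceding coda = /h/.
Between /i/ (V5) and /a/ (V6): /vb/ — longest licit onset from the right is /b/, leaving /v/ as coda.
Syllabification: njab.hufj.fjuf.fjuh.niv.ba.
Classifying each syllable: /njab/ (closed), /hufj/ (closed), /fjuf/ (closed), /fjuh/ (closed), /niv/ (closed), /ba/ (open).
Closed syllables: 5.

5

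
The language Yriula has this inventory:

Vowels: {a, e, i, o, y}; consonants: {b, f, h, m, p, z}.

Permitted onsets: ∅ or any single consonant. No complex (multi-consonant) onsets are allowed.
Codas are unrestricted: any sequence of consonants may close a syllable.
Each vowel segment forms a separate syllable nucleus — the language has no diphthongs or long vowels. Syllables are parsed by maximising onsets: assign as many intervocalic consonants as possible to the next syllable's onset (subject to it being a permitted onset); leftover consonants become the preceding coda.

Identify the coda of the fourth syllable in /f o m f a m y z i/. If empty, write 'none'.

none

Nuclei (vowels): o, a, y, i → 4 syllables.
/o…a/ gap (V1→V2): /mf/; trying suffixes from longest down, /f/ is the first permitted one, so coda /m/ | onset /f/.
/a…y/ gap (V2→V3): /m/ is a single consonant, so it becomes the next onset.
/y…i/ gap (V3→V4): just /z/ — single C goes to the following onset.
Syllabification: fom.fa.my.zi.
Syllable 4 is /zi/: onset /z/, nucleus /i/, coda ∅.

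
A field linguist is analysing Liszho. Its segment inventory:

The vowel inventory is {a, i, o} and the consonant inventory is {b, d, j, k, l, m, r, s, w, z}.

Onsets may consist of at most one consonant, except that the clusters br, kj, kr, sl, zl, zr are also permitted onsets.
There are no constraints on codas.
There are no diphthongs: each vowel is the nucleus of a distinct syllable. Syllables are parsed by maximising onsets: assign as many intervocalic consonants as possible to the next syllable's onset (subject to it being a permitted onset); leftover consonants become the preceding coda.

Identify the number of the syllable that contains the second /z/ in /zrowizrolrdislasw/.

Vowels present: o, i, o, i, a; each is a nucleus, giving 5 syllables.
Between /o/ (V1) and /i/ (V2): just /w/ — single C goes to the following onset.
Between /i/ (V2) and /o/ (V3): cluster /zr/ — /zr/ is itself a permitted onset, so the whole cluster goes right; preceding coda = ∅.
Between /o/ (V3) and /i/ (V4): cluster /lrd/ — the longest permitted-onset suffix is /d/; onset = /d/, preceding coda = /lr/.
Between /i/ (V4) and /a/ (V5): cluster /sl/ — /sl/ is itself a permitted onset, so the whole cluster goes right; preceding coda = ∅.
Result: zro.wi.zrolr.di.slasw.
The second /z/ is in the onset of syllable 3 (/zrolr/).

3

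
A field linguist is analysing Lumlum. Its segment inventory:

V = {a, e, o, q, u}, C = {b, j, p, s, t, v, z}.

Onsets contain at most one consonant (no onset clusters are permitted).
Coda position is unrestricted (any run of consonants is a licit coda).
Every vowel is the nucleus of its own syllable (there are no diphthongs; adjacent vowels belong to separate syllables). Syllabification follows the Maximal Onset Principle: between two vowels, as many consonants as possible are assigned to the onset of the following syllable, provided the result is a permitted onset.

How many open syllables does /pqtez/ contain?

1

The vowels are q, e — 2 nuclei, so 2 syllables.
σ1/σ2 boundary: /t/ → onset of the next syllable (single consonants are always licit onsets).
Syllabification: pq.tez.
Classifying each syllable: /pq/ (open), /tez/ (closed).
Open syllables: 1.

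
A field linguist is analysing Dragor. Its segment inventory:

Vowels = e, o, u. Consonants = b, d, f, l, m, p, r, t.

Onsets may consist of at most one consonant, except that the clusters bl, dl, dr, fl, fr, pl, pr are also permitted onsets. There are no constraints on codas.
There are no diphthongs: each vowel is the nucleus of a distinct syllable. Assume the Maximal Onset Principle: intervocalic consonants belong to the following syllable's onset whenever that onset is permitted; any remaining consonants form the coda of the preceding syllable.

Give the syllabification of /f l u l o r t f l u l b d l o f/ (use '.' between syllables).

The vowels are u, o, u, o — 4 nuclei, so 4 syllables.
/u…o/ gap (V1→V2): just /l/ — single C goes to the following onset.
/o…u/ gap (V2→V3): /rtfl/ — longest licit onset from the right is /fl/, leaving /rt/ as coda.
/u…o/ gap (V3→V4): /lbdl/ splits as /lb/ + /dl/ (/dl/ is the longest suffix that is a licit onset).

flu.lort.flulb.dlof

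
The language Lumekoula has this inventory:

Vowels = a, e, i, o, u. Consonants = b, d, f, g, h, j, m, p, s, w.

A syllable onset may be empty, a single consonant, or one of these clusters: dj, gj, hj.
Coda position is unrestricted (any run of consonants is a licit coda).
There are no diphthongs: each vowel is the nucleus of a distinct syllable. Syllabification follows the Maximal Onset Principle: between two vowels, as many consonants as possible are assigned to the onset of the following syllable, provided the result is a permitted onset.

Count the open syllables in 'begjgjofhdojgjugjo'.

Vowels present: e, o, o, u, o; each is a nucleus, giving 5 syllables.
σ1/σ2 boundary: /gjgj/ — longest licit onset from the right is /gj/, leaving /gj/ as coda.
σ2/σ3 boundary: cluster /fhd/ — the longest permitted-onset suffix is /d/; onset = /d/, preceding coda = /fh/.
σ3/σ4 boundary: cluster /jgj/ — the longest permitted-onset suffix is /gj/; onset = /gj/, preceding coda = /j/.
σ4/σ5 boundary: cluster /gj/ — /gj/ is itself a permitted onset, so the whole cluster goes right; preceding coda = ∅.
Syllabification: begj.gjofh.doj.gju.gjo.
Classifying each syllable: /begj/ (closed), /gjofh/ (closed), /doj/ (closed), /gju/ (open), /gjo/ (open).
Open syllables: 2.

2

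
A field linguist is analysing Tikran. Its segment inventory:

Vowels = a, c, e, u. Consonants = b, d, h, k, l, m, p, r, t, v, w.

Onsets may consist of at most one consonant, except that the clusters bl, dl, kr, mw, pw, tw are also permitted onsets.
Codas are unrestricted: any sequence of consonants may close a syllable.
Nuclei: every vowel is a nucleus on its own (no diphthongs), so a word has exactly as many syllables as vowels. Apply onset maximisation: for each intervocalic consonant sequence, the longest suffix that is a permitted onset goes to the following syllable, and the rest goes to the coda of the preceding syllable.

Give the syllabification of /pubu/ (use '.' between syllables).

pu.bu

Vowels present: u, u; each is a nucleus, giving 2 syllables.
/u…u/ gap (V1→V2): just /b/ — single C goes to the following onset.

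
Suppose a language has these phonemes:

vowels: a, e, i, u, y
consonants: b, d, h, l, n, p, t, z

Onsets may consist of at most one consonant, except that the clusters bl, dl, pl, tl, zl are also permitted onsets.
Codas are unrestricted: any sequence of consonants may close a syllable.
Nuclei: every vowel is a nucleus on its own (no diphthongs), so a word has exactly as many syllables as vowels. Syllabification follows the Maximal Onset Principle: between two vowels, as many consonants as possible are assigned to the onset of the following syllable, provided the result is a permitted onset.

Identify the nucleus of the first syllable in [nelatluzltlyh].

The vowels are e, a, u, y — 4 nuclei, so 4 syllables.
The first nucleus (vowel 1 from the left) is /e/.

e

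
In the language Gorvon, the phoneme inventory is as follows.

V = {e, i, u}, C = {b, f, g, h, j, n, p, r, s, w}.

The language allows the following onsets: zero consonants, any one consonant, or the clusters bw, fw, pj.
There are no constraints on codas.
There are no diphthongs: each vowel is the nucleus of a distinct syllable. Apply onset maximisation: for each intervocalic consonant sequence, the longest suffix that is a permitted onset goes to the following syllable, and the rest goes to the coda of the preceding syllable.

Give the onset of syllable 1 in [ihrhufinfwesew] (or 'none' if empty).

Nuclei (vowels): i, u, i, e, e → 5 syllables.
σ1/σ2 boundary: /hrh/ splits as /hr/ + /h/ (/h/ is the longest suffix that is a licit onset).
σ2/σ3 boundary: /f/ → onset of the next syllable (single consonants are always licit onsets).
σ3/σ4 boundary: /nfw/ splits as /n/ + /fw/ (/fw/ is the longest suffix that is a licit onset).
σ4/σ5 boundary: just /s/ — single C goes to the following onset.
So the parse is ihr.hu.fin.fwe.sew.
Syllable 1 is /ihr/: onset ∅, nucleus /i/, coda /hr/.

none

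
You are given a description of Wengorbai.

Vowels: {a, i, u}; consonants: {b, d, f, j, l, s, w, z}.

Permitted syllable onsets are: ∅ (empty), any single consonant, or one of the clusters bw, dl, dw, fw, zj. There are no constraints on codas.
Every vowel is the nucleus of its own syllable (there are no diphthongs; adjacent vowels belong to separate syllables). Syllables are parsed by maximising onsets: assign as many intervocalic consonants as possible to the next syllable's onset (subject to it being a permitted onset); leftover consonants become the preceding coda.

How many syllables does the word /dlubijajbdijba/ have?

5

Vowels present: u, i, a, i, a; each is a nucleus, giving 5 syllables.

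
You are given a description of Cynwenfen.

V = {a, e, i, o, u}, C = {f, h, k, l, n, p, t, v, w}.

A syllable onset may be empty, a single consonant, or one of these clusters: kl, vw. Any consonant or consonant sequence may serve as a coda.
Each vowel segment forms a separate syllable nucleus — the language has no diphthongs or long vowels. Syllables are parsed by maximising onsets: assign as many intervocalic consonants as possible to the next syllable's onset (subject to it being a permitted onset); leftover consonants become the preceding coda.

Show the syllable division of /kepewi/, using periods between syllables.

ke.pe.wi

The vowels are e, e, i — 3 nuclei, so 3 syllables.
V1 /e/ – V2 /e/: /p/ → onset of the next syllable (single consonants are always licit onsets).
V2 /e/ – V3 /i/: /w/ is a single consonant, so it becomes the next onset.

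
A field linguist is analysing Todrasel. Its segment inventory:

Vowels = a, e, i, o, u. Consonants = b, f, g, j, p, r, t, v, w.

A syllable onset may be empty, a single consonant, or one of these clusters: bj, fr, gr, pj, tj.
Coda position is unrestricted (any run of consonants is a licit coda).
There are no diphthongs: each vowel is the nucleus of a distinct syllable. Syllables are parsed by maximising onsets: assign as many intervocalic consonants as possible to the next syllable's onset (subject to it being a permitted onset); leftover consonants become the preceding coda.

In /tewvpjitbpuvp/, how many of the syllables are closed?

Vowels present: e, i, u; each is a nucleus, giving 3 syllables.
σ1/σ2 boundary: /wvpj/; trying suffixes from longest down, /pj/ is the first permitted one, so coda /wv/ | onset /pj/.
σ2/σ3 boundary: /tbp/ splits as /tb/ + /p/ (/p/ is the longest suffix that is a licit onset).
Result: tewv.pjitb.puvp.
Classifying each syllable: /tewv/ (closed), /pjitb/ (closed), /puvp/ (closed).
Closed syllables: 3.

3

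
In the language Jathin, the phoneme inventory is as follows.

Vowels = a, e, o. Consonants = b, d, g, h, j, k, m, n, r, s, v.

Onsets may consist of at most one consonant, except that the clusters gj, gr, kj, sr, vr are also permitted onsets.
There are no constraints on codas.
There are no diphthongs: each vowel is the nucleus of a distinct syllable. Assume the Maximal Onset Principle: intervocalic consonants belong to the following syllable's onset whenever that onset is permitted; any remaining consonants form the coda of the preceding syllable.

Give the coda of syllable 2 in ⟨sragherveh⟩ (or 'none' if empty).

Nuclei (vowels): a, e, e → 3 syllables.
Between /a/ (V1) and /e/ (V2): /gh/ splits as /g/ + /h/ (/h/ is the longest suffix that is a licit onset).
Between /e/ (V2) and /e/ (V3): /rv/ splits as /r/ + /v/ (/v/ is the longest suffix that is a licit onset).
Putting it together: srag.her.veh.
Syllable 2 is /her/: onset /h/, nucleus /e/, coda /r/.

r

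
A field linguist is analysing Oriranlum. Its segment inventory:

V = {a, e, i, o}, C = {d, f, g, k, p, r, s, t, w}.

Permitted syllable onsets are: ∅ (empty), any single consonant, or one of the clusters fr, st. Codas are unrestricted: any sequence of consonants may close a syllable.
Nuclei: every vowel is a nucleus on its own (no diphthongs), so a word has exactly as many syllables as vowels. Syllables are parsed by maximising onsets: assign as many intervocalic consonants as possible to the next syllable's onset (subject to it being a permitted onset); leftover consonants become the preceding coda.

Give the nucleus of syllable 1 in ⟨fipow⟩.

The vowels are i, o — 2 nuclei, so 2 syllables.
The first nucleus (vowel 1 from the left) is /i/.

i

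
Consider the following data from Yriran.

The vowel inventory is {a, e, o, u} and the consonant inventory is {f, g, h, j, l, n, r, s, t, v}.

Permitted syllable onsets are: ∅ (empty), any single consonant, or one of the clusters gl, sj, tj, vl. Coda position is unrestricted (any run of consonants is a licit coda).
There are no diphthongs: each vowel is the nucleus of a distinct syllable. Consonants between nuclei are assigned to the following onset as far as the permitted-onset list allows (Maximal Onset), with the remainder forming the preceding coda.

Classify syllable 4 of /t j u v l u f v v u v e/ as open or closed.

Vowels present: u, u, u, e; each is a nucleus, giving 4 syllables.
σ1/σ2 boundary: /vl/ — entire cluster is a permitted onset → onset /vl/, coda ∅.
σ2/σ3 boundary: /fvv/; trying suffixes from longest down, /v/ is the first permitted one, so coda /fv/ | onset /v/.
σ3/σ4 boundary: /v/ is a single consonant, so it becomes the next onset.
Result: tju.vlufv.vu.ve.
Syllable 4 is /ve/; it ends in its nucleus with no coda, so it is open.

open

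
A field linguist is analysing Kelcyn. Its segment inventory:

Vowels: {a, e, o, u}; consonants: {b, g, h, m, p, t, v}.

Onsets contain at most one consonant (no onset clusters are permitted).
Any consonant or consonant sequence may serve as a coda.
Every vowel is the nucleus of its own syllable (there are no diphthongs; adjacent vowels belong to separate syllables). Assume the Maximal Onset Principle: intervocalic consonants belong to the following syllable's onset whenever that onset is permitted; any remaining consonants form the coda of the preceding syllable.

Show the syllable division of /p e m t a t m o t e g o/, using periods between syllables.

pem.tat.mo.te.go

Nuclei (vowels): e, a, o, e, o → 5 syllables.
/e…a/ gap (V1→V2): /mt/; trying suffixes from longest down, /t/ is the first permitted one, so coda /m/ | onset /t/.
/a…o/ gap (V2→V3): /tm/; trying suffixes from longest down, /m/ is the first permitted one, so coda /t/ | onset /m/.
/o…e/ gap (V3→V4): /t/ is a single consonant, so it becomes the next onset.
/e…o/ gap (V4→V5): /g/ is a single consonant, so it becomes the next onset.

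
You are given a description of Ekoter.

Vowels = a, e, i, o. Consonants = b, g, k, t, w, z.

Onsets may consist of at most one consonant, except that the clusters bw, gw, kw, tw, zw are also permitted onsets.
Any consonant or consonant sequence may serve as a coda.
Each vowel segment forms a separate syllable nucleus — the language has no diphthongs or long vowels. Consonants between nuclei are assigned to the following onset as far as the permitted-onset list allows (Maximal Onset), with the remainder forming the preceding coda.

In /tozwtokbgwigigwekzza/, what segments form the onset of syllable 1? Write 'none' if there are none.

The vowels are o, o, i, i, e, a — 6 nuclei, so 6 syllables.
σ1/σ2 boundary: /zwt/ splits as /zw/ + /t/ (/t/ is the longest suffix that is a licit onset).
σ2/σ3 boundary: /kbgw/ splits as /kb/ + /gw/ (/gw/ is the longest suffix that is a licit onset).
σ3/σ4 boundary: /g/ → onset of the next syllable (single consonants are always licit onsets).
σ4/σ5 boundary: cluster /gw/ — /gw/ is itself a permitted onset, so the whole cluster goes right; preceding coda = ∅.
σ5/σ6 boundary: /kzz/ splits as /kz/ + /z/ (/z/ is the longest suffix that is a licit onset).
Putting it together: tozw.tokb.gwi.gi.gwekz.za.
Syllable 1 is /tozw/: onset /t/, nucleus /o/, coda /zw/.

t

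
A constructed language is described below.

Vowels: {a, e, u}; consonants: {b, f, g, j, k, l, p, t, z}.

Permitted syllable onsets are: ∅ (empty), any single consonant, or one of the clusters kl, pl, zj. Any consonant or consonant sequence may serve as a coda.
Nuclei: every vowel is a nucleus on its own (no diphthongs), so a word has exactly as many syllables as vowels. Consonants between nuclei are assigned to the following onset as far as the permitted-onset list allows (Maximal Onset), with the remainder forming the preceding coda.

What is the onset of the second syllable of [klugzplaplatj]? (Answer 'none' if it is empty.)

pl

Nuclei (vowels): u, a, a → 3 syllables.
V1 /u/ – V2 /a/: /gzpl/ splits as /gz/ + /pl/ (/pl/ is the longest suffix that is a licit onset).
V2 /a/ – V3 /a/: /pl/ — entire cluster is a permitted onset → onset /pl/, coda ∅.
Syllabification: klugz.pla.platj.
Syllable 2 is /pla/: onset /pl/, nucleus /a/, coda ∅.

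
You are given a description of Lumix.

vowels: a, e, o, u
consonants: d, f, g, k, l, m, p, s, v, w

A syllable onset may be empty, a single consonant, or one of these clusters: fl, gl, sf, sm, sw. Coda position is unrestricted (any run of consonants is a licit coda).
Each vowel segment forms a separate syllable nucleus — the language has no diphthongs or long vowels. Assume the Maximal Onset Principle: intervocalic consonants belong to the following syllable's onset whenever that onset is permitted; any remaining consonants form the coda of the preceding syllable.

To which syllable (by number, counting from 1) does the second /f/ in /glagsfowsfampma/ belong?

Vowels present: a, o, a, a; each is a nucleus, giving 4 syllables.
/a…o/ gap (V1→V2): cluster /gsf/ — the longest permitted-onset suffix is /sf/; onset = /sf/, preceding coda = /g/.
/o…a/ gap (V2→V3): /wsf/ splits as /w/ + /sf/ (/sf/ is the longest suffix that is a licit onset).
/a…a/ gap (V3→V4): /mpm/ splits as /mp/ + /m/ (/m/ is the longest suffix that is a licit onset).
So the parse is glag.sfow.sfamp.ma.
The second /f/ is in the onset of syllable 3 (/sfamp/).

3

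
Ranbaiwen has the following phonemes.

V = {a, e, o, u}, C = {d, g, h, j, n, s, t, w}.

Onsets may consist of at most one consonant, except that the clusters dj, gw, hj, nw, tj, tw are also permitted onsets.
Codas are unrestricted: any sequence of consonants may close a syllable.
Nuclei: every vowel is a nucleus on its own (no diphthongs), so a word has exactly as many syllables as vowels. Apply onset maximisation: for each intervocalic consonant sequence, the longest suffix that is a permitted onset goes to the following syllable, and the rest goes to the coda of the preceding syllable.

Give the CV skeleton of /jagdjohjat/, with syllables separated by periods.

CVC.CCV.CCVC

Nuclei (vowels): a, o, a → 3 syllables.
σ1/σ2 boundary: /gdj/; trying suffixes from longest down, /dj/ is the first permitted one, so coda /g/ | onset /dj/.
σ2/σ3 boundary: /hj/ is a licit onset in full, so it all attaches to the next syllable.
Result: jag.djo.hjat.
Mapping each syllable to C/V: /jag/ → CVC, /djo/ → CCV, /hjat/ → CCVC.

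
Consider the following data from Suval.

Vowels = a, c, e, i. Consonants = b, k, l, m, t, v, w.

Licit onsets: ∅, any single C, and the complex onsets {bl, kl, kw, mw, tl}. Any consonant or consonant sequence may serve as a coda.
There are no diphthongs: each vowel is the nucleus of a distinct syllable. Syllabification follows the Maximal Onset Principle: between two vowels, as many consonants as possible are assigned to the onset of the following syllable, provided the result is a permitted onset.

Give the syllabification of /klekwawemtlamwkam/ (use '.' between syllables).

The vowels are e, a, e, a, a — 5 nuclei, so 5 syllables.
σ1/σ2 boundary: /kw/ — entire cluster is a permitted onset → onset /kw/, coda ∅.
σ2/σ3 boundary: /w/ is a single consonant, so it becomes the next onset.
σ3/σ4 boundary: /mtl/; trying suffixes from longest down, /tl/ is the first permitted one, so coda /m/ | onset /tl/.
σ4/σ5 boundary: /mwk/ — longest licit onset from the right is /k/, leaving /mw/ as coda.

kle.kwa.wem.tlamw.kam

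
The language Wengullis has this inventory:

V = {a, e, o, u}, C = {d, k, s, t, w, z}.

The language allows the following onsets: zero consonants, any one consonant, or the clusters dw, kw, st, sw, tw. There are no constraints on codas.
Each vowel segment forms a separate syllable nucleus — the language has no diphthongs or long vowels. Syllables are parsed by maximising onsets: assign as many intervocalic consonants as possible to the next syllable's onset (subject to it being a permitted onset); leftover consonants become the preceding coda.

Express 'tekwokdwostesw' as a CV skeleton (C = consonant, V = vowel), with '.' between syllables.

CV.CCVC.CCV.CCVCC

Vowels present: e, o, o, e; each is a nucleus, giving 4 syllables.
/e…o/ gap (V1→V2): /kw/ — entire cluster is a permitted onset → onset /kw/, coda ∅.
/o…o/ gap (V2→V3): /kdw/ splits as /k/ + /dw/ (/dw/ is the longest suffix that is a licit onset).
/o…e/ gap (V3→V4): /st/ is a licit onset in full, so it all attaches to the next syllable.
Putting it together: te.kwok.dwo.stesw.
Mapping each syllable to C/V: /te/ → CV, /kwok/ → CCVC, /dwo/ → CCV, /stesw/ → CCVCC.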